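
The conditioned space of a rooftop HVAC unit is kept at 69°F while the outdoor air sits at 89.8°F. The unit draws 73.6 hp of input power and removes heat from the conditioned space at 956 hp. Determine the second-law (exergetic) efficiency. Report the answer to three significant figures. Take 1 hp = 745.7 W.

COP_actual = Q̇_C/Ẇ = 956.0/73.60 = 12.99.
In absolute terms T_C = 293.71 K and T_H = 305.26 K, so ΔT = 11.56 K.
COP_Carnot = T_C/ΔT = 293.71/11.56 = 25.42.
η_II = COP_actual/COP_Carnot = 12.99/25.42 = 0.5110.

0.511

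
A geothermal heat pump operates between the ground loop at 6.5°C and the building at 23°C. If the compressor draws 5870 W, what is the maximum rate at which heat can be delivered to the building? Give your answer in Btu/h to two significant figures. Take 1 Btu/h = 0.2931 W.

360000 Btu/h

In absolute terms T_C = 279.65 K and T_H = 296.15 K, so ΔT = 16.50 K.
COP_Carnot = T_H/ΔT = 296.15/16.50 = 17.95.
Q̇_max = COP_Carnot × Ẇ = 17.95 × 5870 W = 105400 W = 359500 Btu/h.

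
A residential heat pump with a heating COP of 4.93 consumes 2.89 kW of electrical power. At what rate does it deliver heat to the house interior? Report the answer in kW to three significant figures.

14.2 kW

Q̇_H = COP_HP × Ẇ = 4.93 × 2.890 = 14.25 kW.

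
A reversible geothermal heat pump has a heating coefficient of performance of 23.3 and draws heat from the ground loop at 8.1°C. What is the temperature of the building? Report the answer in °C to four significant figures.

COP_HP = T_H/(T_H − T_C) rearranges to T_H = COP·T_C/(COP − 1).
With T_C = 281.25 K, T_H = 23.3 × 281.25/22.30 = 293.86 K.
Converting, 293.86 K = 20.71°C.

20.71 °C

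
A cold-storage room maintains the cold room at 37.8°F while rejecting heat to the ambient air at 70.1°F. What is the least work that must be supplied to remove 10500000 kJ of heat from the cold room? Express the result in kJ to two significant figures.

In absolute terms T_C = 276.37 K and T_H = 294.32 K, so ΔT = 17.94 K.
The reversible limit is COP_R = T_C/ΔT = 15.40, so W_min = Q_C/COP = Q_C·ΔT/T_C.
W_min = 10500000 × 17.94/276.37 = 681700 kJ.

680000 kJ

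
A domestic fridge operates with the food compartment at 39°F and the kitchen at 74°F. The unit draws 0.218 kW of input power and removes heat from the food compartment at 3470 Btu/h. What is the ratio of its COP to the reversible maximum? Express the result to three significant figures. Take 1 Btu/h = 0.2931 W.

0.327

Converting, Q̇_C = 3470 Btu/h = 1.017 kW, so COP_actual = Q̇_C/Ẇ = 1.017/0.2180 = 4.665.
In absolute terms T_C = 277.04 K and T_H = 296.48 K, so ΔT = 19.44 K.
COP_Carnot = T_C/ΔT = 277.04/19.44 = 14.25.
η_II = COP_actual/COP_Carnot = 4.665/14.25 = 0.3274.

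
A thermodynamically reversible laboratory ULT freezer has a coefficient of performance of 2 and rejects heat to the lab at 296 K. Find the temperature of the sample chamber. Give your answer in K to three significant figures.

For a Carnot refrigerator COP_R = T_C/(T_H − T_C), so T_C = COP·T_H/(1 + COP).
With T_H = 296.00 K, T_C = 2 × 296.00/3.000 = 197.33 K.

197 K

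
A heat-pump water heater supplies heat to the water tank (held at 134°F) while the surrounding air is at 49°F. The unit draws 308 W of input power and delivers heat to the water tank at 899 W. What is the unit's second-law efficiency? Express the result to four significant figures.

0.4179

COP_actual = Q̇_H/Ẇ = 899.0/308.0 = 2.919.
In absolute terms T_C = 282.59 K and T_H = 329.82 K, so ΔT = 47.22 K.
COP_Carnot = T_H/ΔT = 329.82/47.22 = 6.984.
η_II = COP_actual/COP_Carnot = 2.919/6.984 = 0.4179.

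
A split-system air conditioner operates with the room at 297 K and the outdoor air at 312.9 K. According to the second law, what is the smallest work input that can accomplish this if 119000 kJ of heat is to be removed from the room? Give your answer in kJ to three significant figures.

6370 kJ

The reservoir spacing is ΔT = 312.9 − 297 = 15.90 K.
The reversible limit is COP_R = T_C/ΔT = 18.68, so W_min = Q_C/COP = Q_C·ΔT/T_C.
W_min = 119000 × 15.90/297.00 = 6371 kJ.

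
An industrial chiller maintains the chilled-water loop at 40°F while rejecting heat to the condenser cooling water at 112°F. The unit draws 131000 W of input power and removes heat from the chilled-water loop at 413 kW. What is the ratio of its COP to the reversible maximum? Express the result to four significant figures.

Converting, Q̇_C = 413.0 kW = 413000 W, so COP_actual = Q̇_C/Ẇ = 413000/131000 = 3.153.
In absolute terms T_C = 277.59 K and T_H = 317.59 K, so ΔT = 40.00 K.
COP_Carnot = T_C/ΔT = 277.59/40.00 = 6.940.
η_II = COP_actual/COP_Carnot = 3.153/6.940 = 0.4543.

0.4543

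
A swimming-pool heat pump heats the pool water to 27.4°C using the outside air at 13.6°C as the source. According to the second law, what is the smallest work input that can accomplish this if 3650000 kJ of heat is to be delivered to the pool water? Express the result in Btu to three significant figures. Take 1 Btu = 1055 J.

In absolute terms T_C = 286.75 K and T_H = 300.55 K, so ΔT = 13.80 K.
The reversible limit is COP_HP = T_H/ΔT = 21.78, so W_min = Q_H/COP = Q_H·ΔT/T_H.
W_min = 3650000 × 13.80/300.55 = 167600 kJ = 158900 Btu.

159000 Btu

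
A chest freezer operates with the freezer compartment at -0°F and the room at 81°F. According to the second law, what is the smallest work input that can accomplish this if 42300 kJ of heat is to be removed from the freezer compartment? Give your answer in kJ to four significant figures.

7454 kJ

In absolute terms T_C = 255.37 K and T_H = 300.37 K, so ΔT = 45.00 K.
The reversible limit is COP_R = T_C/ΔT = 5.675, so W_min = Q_C/COP = Q_C·ΔT/T_C.
W_min = 42300 × 45.00/255.37 = 7454 kJ.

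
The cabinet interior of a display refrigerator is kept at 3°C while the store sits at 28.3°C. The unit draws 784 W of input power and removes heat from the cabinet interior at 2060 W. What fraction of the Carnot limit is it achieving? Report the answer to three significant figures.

0.241

COP_actual = Q̇_C/Ẇ = 2060/784.0 = 2.628.
In absolute terms T_C = 276.15 K and T_H = 301.45 K, so ΔT = 25.30 K.
COP_Carnot = T_C/ΔT = 276.15/25.30 = 10.92.
η_II = COP_actual/COP_Carnot = 2.628/10.92 = 0.2407.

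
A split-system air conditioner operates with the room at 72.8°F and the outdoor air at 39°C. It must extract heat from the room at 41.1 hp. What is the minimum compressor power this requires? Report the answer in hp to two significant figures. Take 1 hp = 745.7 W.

In absolute terms T_C = 295.82 K and T_H = 312.15 K, so ΔT = 16.33 K.
COP_Carnot = T_C/ΔT = 295.82/16.33 = 18.11.
Ẇ_min = Q̇/COP_Carnot = 41.10/18.11 = 2.269 hp.

2.3 hp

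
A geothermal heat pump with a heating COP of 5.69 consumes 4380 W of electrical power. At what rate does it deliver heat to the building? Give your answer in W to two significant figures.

25000 W

Q̇_H = COP_HP × Ẇ = 5.69 × 4380 = 24920 W.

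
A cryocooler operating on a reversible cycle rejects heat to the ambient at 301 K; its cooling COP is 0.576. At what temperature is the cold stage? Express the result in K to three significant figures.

For a Carnot refrigerator COP_R = T_C/(T_H − T_C), so T_C = COP·T_H/(1 + COP).
With T_H = 301.00 K, T_C = 0.576 × 301.00/1.576 = 110.01 K.

110 K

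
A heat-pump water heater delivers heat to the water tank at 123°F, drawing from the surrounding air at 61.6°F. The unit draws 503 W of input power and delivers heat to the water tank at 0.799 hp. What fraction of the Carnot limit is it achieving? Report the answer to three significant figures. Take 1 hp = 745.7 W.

Converting, Q̇_H = 0.7990 hp = 595.8 W, so COP_actual = Q̇_H/Ẇ = 595.8/503.0 = 1.185.
In absolute terms T_C = 289.59 K and T_H = 323.71 K, so ΔT = 34.11 K.
COP_Carnot = T_H/ΔT = 323.71/34.11 = 9.490.
η_II = COP_actual/COP_Carnot = 1.185/9.490 = 0.1248.

0.125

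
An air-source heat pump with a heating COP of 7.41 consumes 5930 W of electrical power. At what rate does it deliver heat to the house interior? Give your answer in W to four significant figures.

43940 W

Q̇_H = COP_HP × Ẇ = 7.41 × 5930 = 43940 W.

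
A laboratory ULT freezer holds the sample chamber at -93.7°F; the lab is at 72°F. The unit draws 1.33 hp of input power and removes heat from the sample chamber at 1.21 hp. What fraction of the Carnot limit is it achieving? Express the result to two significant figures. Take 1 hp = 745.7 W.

COP_actual = Q̇_C/Ẇ = 1.210/1.330 = 0.9098.
In absolute terms T_C = 203.32 K and T_H = 295.37 K, so ΔT = 92.06 K.
COP_Carnot = T_C/ΔT = 203.32/92.06 = 2.209.
η_II = COP_actual/COP_Carnot = 0.9098/2.209 = 0.4119.

0.41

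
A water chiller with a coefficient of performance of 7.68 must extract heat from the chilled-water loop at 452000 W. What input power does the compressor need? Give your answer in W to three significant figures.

Ẇ = Q̇_C/COP = 452000/7.68 = 58850 W.

58900 W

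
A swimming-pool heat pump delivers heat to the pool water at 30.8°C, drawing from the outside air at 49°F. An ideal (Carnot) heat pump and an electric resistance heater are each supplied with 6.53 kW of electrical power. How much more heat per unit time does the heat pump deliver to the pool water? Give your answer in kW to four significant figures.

In absolute terms T_C = 282.59 K and T_H = 303.95 K, so ΔT = 21.36 K.
COP_Carnot = T_H/ΔT = 303.95/21.36 = 14.23.
The heat pump delivers Q̇_H = COP × Ẇ = 92.94 kW; the resistance heater delivers Ẇ = 6.530 kW.
Extra = (COP − 1)·Ẇ = 86.41 kW.

86.41 kW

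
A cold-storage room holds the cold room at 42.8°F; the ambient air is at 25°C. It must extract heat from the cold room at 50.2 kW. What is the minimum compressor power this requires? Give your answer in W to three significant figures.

3420 W

In absolute terms T_C = 279.15 K and T_H = 298.15 K, so ΔT = 19.00 K.
COP_Carnot = T_C/ΔT = 279.15/19.00 = 14.69.
Ẇ_min = Q̇/COP_Carnot = 50.20/14.69 = 3.417 kW = 3417 W.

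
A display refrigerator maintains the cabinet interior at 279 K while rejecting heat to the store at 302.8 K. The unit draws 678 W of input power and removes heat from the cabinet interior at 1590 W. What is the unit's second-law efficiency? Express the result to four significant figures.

COP_actual = Q̇_C/Ẇ = 1590/678.0 = 2.345.
The reservoir spacing is ΔT = 302.8 − 279 = 23.80 K.
COP_Carnot = T_C/ΔT = 279.00/23.80 = 11.72.
η_II = COP_actual/COP_Carnot = 2.345/11.72 = 0.2001.

0.2001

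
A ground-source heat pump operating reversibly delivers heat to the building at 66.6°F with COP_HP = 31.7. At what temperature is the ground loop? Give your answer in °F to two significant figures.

COP_HP = T_H/(T_H − T_C) gives T_H − T_C = T_H/COP.
With T_H = 292.37 K, T_C = 292.37 × (1 − 1/31.7) = 283.15 K.
Converting, 283.15 K = 50.00°F.

50 °F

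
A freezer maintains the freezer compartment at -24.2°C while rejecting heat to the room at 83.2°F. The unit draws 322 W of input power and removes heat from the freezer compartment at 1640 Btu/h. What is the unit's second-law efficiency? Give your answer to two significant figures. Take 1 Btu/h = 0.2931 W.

Converting, Q̇_C = 1640 Btu/h = 480.7 W, so COP_actual = Q̇_C/Ẇ = 480.7/322.0 = 1.493.
In absolute terms T_C = 248.95 K and T_H = 301.59 K, so ΔT = 52.64 K.
COP_Carnot = T_C/ΔT = 248.95/52.64 = 4.729.
η_II = COP_actual/COP_Carnot = 1.493/4.729 = 0.3157.

0.32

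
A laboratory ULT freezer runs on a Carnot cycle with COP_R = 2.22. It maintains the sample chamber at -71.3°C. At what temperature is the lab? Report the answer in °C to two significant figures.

COP_R = T_C/(T_H − T_C) gives T_H − T_C = T_C/COP.
With T_C = 201.85 K, T_H = 201.85 × (1 + 1/2.22) = 292.77 K.
Converting, 292.77 K = 19.62°C.

20 °C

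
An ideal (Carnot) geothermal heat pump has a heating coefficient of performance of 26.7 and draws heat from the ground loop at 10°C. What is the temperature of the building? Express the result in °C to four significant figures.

COP_HP = T_H/(T_H − T_C) rearranges to T_H = COP·T_C/(COP − 1).
With T_C = 283.15 K, T_H = 26.7 × 283.15/25.70 = 294.17 K.
Converting, 294.17 K = 21.02°C.

21.02 °C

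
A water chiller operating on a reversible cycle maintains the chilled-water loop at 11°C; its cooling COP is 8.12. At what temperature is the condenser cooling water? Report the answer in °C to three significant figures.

46.0 °C

COP_R = T_C/(T_H − T_C) gives T_H − T_C = T_C/COP.
With T_C = 284.15 K, T_H = 284.15 × (1 + 1/8.12) = 319.14 K.
Converting, 319.14 K = 45.99°C.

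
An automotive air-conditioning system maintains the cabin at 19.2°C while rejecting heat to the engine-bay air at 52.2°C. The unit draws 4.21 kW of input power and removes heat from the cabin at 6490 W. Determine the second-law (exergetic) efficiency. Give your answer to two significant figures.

Converting, Q̇_C = 6490 W = 6.490 kW, so COP_actual = Q̇_C/Ẇ = 6.490/4.210 = 1.542.
In absolute terms T_C = 292.35 K and T_H = 325.35 K, so ΔT = 33.00 K.
COP_Carnot = T_C/ΔT = 292.35/33.00 = 8.859.
η_II = COP_actual/COP_Carnot = 1.542/8.859 = 0.1740.

0.17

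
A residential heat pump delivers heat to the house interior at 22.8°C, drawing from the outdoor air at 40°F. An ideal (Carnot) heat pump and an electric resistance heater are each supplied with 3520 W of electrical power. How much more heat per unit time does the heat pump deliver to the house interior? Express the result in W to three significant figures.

In absolute terms T_C = 277.59 K and T_H = 295.95 K, so ΔT = 18.36 K.
COP_Carnot = T_H/ΔT = 295.95/18.36 = 16.12.
The heat pump delivers Q̇_H = COP × Ẇ = 56750 W; the resistance heater delivers Ẇ = 3520 W.
Extra = (COP − 1)·Ẇ = 53230 W.

53200 W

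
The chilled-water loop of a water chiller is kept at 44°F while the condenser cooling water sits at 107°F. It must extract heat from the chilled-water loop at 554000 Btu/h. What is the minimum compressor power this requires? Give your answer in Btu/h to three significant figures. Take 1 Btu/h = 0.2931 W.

69300 Btu/h

In absolute terms T_C = 279.82 K and T_H = 314.82 K, so ΔT = 35.00 K.
COP_Carnot = T_C/ΔT = 279.82/35.00 = 7.995.
Ẇ_min = Q̇/COP_Carnot = 554000/7.995 = 69300 Btu/h.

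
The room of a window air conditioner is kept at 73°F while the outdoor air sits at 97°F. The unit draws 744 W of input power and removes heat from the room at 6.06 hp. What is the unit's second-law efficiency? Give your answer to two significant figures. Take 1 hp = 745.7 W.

Converting, Q̇_C = 6.060 hp = 4519 W, so COP_actual = Q̇_C/Ẇ = 4519/744.0 = 6.074.
In absolute terms T_C = 295.93 K and T_H = 309.26 K, so ΔT = 13.33 K.
COP_Carnot = T_C/ΔT = 295.93/13.33 = 22.19.
η_II = COP_actual/COP_Carnot = 6.074/22.19 = 0.2737.

0.27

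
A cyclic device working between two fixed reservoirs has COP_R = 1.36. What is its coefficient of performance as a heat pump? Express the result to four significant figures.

2.360

The first law on one cycle gives Q_H = Q_C + W, so Q_H/W = Q_C/W + 1.
COP_HP = COP_R + 1 = 1.36 + 1 = 2.36.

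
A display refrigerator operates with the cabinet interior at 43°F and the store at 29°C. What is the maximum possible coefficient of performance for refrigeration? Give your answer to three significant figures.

12.2

In absolute terms T_C = 279.26 K and T_H = 302.15 K, so ΔT = 22.89 K.
For a reversible cycle, COP_Carnot = T_C/ΔT = 279.26/22.89 = 12.20.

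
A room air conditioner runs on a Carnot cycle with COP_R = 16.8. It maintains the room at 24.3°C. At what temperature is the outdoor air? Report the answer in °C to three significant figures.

COP_R = T_C/(T_H − T_C) gives T_H − T_C = T_C/COP.
With T_C = 297.45 K, T_H = 297.45 × (1 + 1/16.8) = 315.16 K.
Converting, 315.16 K = 42.01°C.

42.0 °C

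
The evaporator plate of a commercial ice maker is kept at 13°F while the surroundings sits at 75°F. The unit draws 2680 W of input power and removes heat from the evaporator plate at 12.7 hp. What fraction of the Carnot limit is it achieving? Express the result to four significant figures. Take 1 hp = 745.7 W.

Converting, Q̇_C = 12.70 hp = 9470 W, so COP_actual = Q̇_C/Ẇ = 9470/2680 = 3.534.
In absolute terms T_C = 262.59 K and T_H = 297.04 K, so ΔT = 34.44 K.
COP_Carnot = T_C/ΔT = 262.59/34.44 = 7.624.
η_II = COP_actual/COP_Carnot = 3.534/7.624 = 0.4635.

0.4635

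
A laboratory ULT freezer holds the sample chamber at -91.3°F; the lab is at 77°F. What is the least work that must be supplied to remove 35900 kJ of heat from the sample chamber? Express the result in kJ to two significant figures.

In absolute terms T_C = 204.65 K and T_H = 298.15 K, so ΔT = 93.50 K.
The reversible limit is COP_R = T_C/ΔT = 2.189, so W_min = Q_C/COP = Q_C·ΔT/T_C.
W_min = 35900 × 93.50/204.65 = 16400 kJ.

16000 kJ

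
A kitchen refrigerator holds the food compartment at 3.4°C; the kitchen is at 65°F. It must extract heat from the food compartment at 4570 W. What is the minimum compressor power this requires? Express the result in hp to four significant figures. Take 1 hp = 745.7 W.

In absolute terms T_C = 276.55 K and T_H = 291.48 K, so ΔT = 14.93 K.
COP_Carnot = T_C/ΔT = 276.55/14.93 = 18.52.
Ẇ_min = Q̇/COP_Carnot = 4570/18.52 = 246.8 W = 0.3309 hp.

0.3309 hp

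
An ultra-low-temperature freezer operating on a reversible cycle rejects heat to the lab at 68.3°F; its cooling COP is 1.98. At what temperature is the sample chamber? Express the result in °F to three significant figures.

For a Carnot refrigerator COP_R = T_C/(T_H − T_C), so T_C = COP·T_H/(1 + COP).
With T_H = 293.32 K, T_C = 1.98 × 293.32/2.980 = 194.89 K.
Converting, 194.89 K = -108.87°F.

-109 °F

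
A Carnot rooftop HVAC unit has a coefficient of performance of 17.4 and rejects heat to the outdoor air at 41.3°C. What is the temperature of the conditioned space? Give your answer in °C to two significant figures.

24 °C

For a Carnot refrigerator COP_R = T_C/(T_H − T_C), so T_C = COP·T_H/(1 + COP).
With T_H = 314.45 K, T_C = 17.4 × 314.45/18.40 = 297.36 K.
Converting, 297.36 K = 24.21°C.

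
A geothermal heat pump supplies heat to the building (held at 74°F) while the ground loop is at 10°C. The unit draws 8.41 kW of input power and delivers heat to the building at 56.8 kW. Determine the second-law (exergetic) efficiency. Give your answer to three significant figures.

COP_actual = Q̇_H/Ẇ = 56.80/8.410 = 6.754.
In absolute terms T_C = 283.15 K and T_H = 296.48 K, so ΔT = 13.33 K.
COP_Carnot = T_H/ΔT = 296.48/13.33 = 22.24.
η_II = COP_actual/COP_Carnot = 6.754/22.24 = 0.3037.

0.304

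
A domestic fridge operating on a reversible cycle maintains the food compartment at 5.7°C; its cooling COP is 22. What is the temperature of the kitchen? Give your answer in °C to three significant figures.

COP_R = T_C/(T_H − T_C) gives T_H − T_C = T_C/COP.
With T_C = 278.85 K, T_H = 278.85 × (1 + 1/22) = 291.52 K.
Converting, 291.52 K = 18.38°C.

18.4 °C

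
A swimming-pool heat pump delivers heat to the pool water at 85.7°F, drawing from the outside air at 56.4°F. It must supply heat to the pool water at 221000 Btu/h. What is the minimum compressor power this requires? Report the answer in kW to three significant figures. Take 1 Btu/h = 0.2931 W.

In absolute terms T_C = 286.71 K and T_H = 302.98 K, so ΔT = 16.28 K.
COP_Carnot = T_H/ΔT = 302.98/16.28 = 18.61.
Ẇ_min = Q̇/COP_Carnot = 221000/18.61 = 11870 Btu/h = 3.480 kW.

3.48 kW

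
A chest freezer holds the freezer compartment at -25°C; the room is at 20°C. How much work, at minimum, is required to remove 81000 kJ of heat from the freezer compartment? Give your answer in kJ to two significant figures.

15000 kJ

In absolute terms T_C = 248.15 K and T_H = 293.15 K, so ΔT = 45.00 K.
The reversible limit is COP_R = T_C/ΔT = 5.514, so W_min = Q_C/COP = Q_C·ΔT/T_C.
W_min = 81000 × 45.00/248.15 = 14690 kJ.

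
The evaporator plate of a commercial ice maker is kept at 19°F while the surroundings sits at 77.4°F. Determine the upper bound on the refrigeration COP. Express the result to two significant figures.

8.2

In absolute terms T_C = 265.93 K and T_H = 298.37 K, so ΔT = 32.44 K.
For a reversible cycle, COP_Carnot = T_C/ΔT = 265.93/32.44 = 8.196.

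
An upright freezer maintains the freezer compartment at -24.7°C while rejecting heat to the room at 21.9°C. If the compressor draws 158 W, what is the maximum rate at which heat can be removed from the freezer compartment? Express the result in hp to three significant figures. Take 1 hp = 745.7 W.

1.13 hp

In absolute terms T_C = 248.45 K and T_H = 295.05 K, so ΔT = 46.60 K.
COP_Carnot = T_C/ΔT = 248.45/46.60 = 5.332.
Q̇_max = COP_Carnot × Ẇ = 5.332 × 158.0 W = 842.4 W = 1.130 hp.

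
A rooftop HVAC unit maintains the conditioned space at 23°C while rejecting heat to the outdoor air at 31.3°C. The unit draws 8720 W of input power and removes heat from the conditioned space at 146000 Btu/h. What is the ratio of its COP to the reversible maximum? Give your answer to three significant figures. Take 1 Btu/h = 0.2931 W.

Converting, Q̇_C = 146000 Btu/h = 42790 W, so COP_actual = Q̇_C/Ẇ = 42790/8720 = 4.907.
In absolute terms T_C = 296.15 K and T_H = 304.45 K, so ΔT = 8.300 K.
COP_Carnot = T_C/ΔT = 296.15/8.300 = 35.68.
η_II = COP_actual/COP_Carnot = 4.907/35.68 = 0.1375.

0.138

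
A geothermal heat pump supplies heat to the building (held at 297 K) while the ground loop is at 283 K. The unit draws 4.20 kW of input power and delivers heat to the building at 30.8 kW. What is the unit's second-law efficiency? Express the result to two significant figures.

0.35

COP_actual = Q̇_H/Ẇ = 30.80/4.200 = 7.333.
The reservoir spacing is ΔT = 297 − 283 = 14.00 K.
COP_Carnot = T_H/ΔT = 297.00/14.00 = 21.21.
η_II = COP_actual/COP_Carnot = 7.333/21.21 = 0.3457.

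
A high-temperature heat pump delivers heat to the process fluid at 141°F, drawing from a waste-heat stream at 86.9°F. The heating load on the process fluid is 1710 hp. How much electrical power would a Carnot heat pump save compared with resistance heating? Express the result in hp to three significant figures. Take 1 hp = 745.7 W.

1560 hp

In absolute terms T_C = 303.65 K and T_H = 333.71 K, so ΔT = 30.06 K.
COP_Carnot = T_H/ΔT = 333.71/30.06 = 11.10.
Resistance heating needs Ẇ_res = Q̇_H = 1710 hp; the reversible heat pump needs only Ẇ_hp = Q̇_H/COP = 154.0 hp.
Saving = 1710 − 154.0 = 1556 hp.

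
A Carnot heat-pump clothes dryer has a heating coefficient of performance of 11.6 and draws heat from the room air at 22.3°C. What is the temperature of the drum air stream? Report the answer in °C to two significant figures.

COP_HP = T_H/(T_H − T_C) rearranges to T_H = COP·T_C/(COP − 1).
With T_C = 295.45 K, T_H = 11.6 × 295.45/10.60 = 323.32 K.
Converting, 323.32 K = 50.17°C.

50 °C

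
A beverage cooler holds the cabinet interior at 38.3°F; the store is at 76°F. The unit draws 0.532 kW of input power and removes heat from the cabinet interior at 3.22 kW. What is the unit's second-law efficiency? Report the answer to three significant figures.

0.458

COP_actual = Q̇_C/Ẇ = 3.220/0.5320 = 6.053.
In absolute terms T_C = 276.65 K and T_H = 297.59 K, so ΔT = 20.94 K.
COP_Carnot = T_C/ΔT = 276.65/20.94 = 13.21.
η_II = COP_actual/COP_Carnot = 6.053/13.21 = 0.4582.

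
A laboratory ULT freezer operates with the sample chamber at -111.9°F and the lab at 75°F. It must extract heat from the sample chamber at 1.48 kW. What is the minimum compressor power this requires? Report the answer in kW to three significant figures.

In absolute terms T_C = 193.21 K and T_H = 297.04 K, so ΔT = 103.8 K.
COP_Carnot = T_C/ΔT = 193.21/103.8 = 1.861.
Ẇ_min = Q̇/COP_Carnot = 1.480/1.861 = 0.7954 kW.

0.795 kW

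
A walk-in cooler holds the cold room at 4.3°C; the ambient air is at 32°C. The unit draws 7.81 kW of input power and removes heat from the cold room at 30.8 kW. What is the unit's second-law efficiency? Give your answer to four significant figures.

COP_actual = Q̇_C/Ẇ = 30.80/7.810 = 3.944.
In absolute terms T_C = 277.45 K and T_H = 305.15 K, so ΔT = 27.70 K.
COP_Carnot = T_C/ΔT = 277.45/27.70 = 10.02.
η_II = COP_actual/COP_Carnot = 3.944/10.02 = 0.3937.

0.3937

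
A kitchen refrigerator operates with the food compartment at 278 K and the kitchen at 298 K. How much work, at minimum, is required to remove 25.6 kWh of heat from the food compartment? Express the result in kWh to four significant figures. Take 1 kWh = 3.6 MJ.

1.842 kWh

The reservoir spacing is ΔT = 298 − 278 = 20.00 K.
The reversible limit is COP_R = T_C/ΔT = 13.90, so W_min = Q_C/COP = Q_C·ΔT/T_C.
W_min = 25.60 × 20.00/278.00 = 1.842 kWh.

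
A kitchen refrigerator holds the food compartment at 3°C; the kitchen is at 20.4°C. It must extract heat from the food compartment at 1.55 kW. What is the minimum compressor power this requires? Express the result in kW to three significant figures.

In absolute terms T_C = 276.15 K and T_H = 293.55 K, so ΔT = 17.40 K.
COP_Carnot = T_C/ΔT = 276.15/17.40 = 15.87.
Ẇ_min = Q̇/COP_Carnot = 1.550/15.87 = 0.09766 kW.

0.0977 kW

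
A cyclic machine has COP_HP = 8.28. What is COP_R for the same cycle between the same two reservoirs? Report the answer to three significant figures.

Since Q_H = Q_C + W for any cycle, COP_R = Q_C/W = Q_H/W − 1.
COP_R = 8.28 − 1 = 7.28.

7.28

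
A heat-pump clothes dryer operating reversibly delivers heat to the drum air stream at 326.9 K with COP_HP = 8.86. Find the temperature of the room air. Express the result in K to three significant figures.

COP_HP = T_H/(T_H − T_C) gives T_H − T_C = T_H/COP.
With T_H = 326.90 K, T_C = 326.90 × (1 − 1/8.86) = 290.00 K.

290 K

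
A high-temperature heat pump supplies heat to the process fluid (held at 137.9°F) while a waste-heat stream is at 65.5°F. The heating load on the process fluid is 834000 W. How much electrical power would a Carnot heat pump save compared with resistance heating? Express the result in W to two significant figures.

In absolute terms T_C = 291.76 K and T_H = 331.98 K, so ΔT = 40.22 K.
COP_Carnot = T_H/ΔT = 331.98/40.22 = 8.254.
Resistance heating needs Ẇ_res = Q̇_H = 834000 W; the reversible heat pump needs only Ẇ_hp = Q̇_H/COP = 101000 W.
Saving = 834000 − 101000 = 733000 W.

730000 W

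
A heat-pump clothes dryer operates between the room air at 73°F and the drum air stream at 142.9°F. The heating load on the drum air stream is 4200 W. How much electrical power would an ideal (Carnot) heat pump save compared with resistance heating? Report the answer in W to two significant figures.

In absolute terms T_C = 295.93 K and T_H = 334.76 K, so ΔT = 38.83 K.
COP_Carnot = T_H/ΔT = 334.76/38.83 = 8.620.
Resistance heating needs Ẇ_res = Q̇_H = 4200 W; the reversible heat pump needs only Ẇ_hp = Q̇_H/COP = 487.2 W.
Saving = 4200 − 487.2 = 3713 W.

3700 W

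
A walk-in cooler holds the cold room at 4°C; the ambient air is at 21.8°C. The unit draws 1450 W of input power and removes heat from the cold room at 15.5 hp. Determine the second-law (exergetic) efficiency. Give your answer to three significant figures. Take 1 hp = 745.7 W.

0.512

Converting, Q̇_C = 15.50 hp = 11560 W, so COP_actual = Q̇_C/Ẇ = 11560/1450 = 7.971.
In absolute terms T_C = 277.15 K and T_H = 294.95 K, so ΔT = 17.80 K.
COP_Carnot = T_C/ΔT = 277.15/17.80 = 15.57.
η_II = COP_actual/COP_Carnot = 7.971/15.57 = 0.5120.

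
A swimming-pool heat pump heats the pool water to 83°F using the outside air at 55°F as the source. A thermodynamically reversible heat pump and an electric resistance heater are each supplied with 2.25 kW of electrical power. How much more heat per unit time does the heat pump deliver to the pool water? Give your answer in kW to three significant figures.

In absolute terms T_C = 285.93 K and T_H = 301.48 K, so ΔT = 15.56 K.
COP_Carnot = T_H/ΔT = 301.48/15.56 = 19.38.
The heat pump delivers Q̇_H = COP × Ẇ = 43.61 kW; the resistance heater delivers Ẇ = 2.250 kW.
Extra = (COP − 1)·Ẇ = 41.36 kW.

41.4 kW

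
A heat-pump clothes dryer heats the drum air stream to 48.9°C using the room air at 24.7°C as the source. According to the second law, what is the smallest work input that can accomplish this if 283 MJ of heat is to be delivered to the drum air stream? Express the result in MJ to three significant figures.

21.3 MJ

In absolute terms T_C = 297.85 K and T_H = 322.05 K, so ΔT = 24.20 K.
The reversible limit is COP_HP = T_H/ΔT = 13.31, so W_min = Q_H/COP = Q_H·ΔT/T_H.
W_min = 283.0 × 24.20/322.05 = 21.27 MJ.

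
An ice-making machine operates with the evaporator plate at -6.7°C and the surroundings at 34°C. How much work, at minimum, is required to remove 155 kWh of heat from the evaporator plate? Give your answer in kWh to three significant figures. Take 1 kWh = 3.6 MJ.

23.7 kWh

In absolute terms T_C = 266.45 K and T_H = 307.15 K, so ΔT = 40.70 K.
The reversible limit is COP_R = T_C/ΔT = 6.547, so W_min = Q_C/COP = Q_C·ΔT/T_C.
W_min = 155.0 × 40.70/266.45 = 23.68 kWh.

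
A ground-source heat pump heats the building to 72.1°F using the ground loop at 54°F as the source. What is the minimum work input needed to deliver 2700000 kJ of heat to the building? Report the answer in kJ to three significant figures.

91900 kJ

In absolute terms T_C = 285.37 K and T_H = 295.43 K, so ΔT = 10.06 K.
The reversible limit is COP_HP = T_H/ΔT = 29.38, so W_min = Q_H/COP = Q_H·ΔT/T_H.
W_min = 2700000 × 10.06/295.43 = 91900 kJ.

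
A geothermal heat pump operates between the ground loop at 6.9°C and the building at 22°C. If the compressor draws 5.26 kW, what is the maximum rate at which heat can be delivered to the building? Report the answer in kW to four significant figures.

In absolute terms T_C = 280.05 K and T_H = 295.15 K, so ΔT = 15.10 K.
COP_Carnot = T_H/ΔT = 295.15/15.10 = 19.55.
Q̇_max = COP_Carnot × Ẇ = 19.55 × 5.260 kW = 102.8 kW.

102.8 kW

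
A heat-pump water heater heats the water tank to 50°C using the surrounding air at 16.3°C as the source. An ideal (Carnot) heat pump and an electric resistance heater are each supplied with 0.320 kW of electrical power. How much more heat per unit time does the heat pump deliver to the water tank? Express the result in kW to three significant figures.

In absolute terms T_C = 289.45 K and T_H = 323.15 K, so ΔT = 33.70 K.
COP_Carnot = T_H/ΔT = 323.15/33.70 = 9.589.
The heat pump delivers Q̇_H = COP × Ẇ = 3.068 kW; the resistance heater delivers Ẇ = 0.3200 kW.
Extra = (COP − 1)·Ẇ = 2.748 kW.

2.75 kW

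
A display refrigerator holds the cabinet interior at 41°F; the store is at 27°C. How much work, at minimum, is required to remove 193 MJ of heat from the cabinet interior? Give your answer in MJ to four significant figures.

15.27 MJ

In absolute terms T_C = 278.15 K and T_H = 300.15 K, so ΔT = 22.00 K.
The reversible limit is COP_R = T_C/ΔT = 12.64, so W_min = Q_C/COP = Q_C·ΔT/T_C.
W_min = 193.0 × 22.00/278.15 = 15.27 MJ.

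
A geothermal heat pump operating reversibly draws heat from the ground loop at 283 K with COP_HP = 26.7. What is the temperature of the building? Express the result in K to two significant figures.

COP_HP = T_H/(T_H − T_C) rearranges to T_H = COP·T_C/(COP − 1).
With T_C = 283.00 K, T_H = 26.7 × 283.00/25.70 = 294.01 K.

290 K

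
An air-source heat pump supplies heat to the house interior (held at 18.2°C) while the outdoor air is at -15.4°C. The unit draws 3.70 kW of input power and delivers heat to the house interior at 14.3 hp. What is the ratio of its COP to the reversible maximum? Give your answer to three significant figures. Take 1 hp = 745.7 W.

0.332

Converting, Q̇_H = 14.30 hp = 10.66 kW, so COP_actual = Q̇_H/Ẇ = 10.66/3.700 = 2.882.
In absolute terms T_C = 257.75 K and T_H = 291.35 K, so ΔT = 33.60 K.
COP_Carnot = T_H/ΔT = 291.35/33.60 = 8.671.
η_II = COP_actual/COP_Carnot = 2.882/8.671 = 0.3324.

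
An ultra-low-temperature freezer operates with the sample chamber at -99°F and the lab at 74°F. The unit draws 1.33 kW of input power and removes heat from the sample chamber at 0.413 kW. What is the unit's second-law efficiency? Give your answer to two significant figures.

0.15

COP_actual = Q̇_C/Ẇ = 0.4130/1.330 = 0.3105.
In absolute terms T_C = 200.37 K and T_H = 296.48 K, so ΔT = 96.11 K.
COP_Carnot = T_C/ΔT = 200.37/96.11 = 2.085.
η_II = COP_actual/COP_Carnot = 0.3105/2.085 = 0.1489.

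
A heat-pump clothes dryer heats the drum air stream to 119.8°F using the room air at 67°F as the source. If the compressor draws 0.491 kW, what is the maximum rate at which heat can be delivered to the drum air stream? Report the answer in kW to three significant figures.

5.39 kW

In absolute terms T_C = 292.59 K and T_H = 321.93 K, so ΔT = 29.33 K.
COP_Carnot = T_H/ΔT = 321.93/29.33 = 10.97.
Q̇_max = COP_Carnot × Ẇ = 10.97 × 0.4910 kW = 5.389 kW.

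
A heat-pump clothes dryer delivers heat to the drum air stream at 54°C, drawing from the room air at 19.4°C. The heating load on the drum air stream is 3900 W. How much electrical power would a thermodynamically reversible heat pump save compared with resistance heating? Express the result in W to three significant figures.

In absolute terms T_C = 292.55 K and T_H = 327.15 K, so ΔT = 34.60 K.
COP_Carnot = T_H/ΔT = 327.15/34.60 = 9.455.
Resistance heating needs Ẇ_res = Q̇_H = 3900 W; the reversible heat pump needs only Ẇ_hp = Q̇_H/COP = 412.5 W.
Saving = 3900 − 412.5 = 3488 W.

3490 W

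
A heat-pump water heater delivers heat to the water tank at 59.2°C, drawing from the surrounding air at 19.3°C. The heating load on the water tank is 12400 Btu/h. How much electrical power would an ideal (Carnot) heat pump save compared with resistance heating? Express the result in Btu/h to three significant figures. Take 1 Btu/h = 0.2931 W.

10900 Btu/h

In absolute terms T_C = 292.45 K and T_H = 332.35 K, so ΔT = 39.90 K.
COP_Carnot = T_H/ΔT = 332.35/39.90 = 8.330.
Resistance heating needs Ẇ_res = Q̇_H = 12400 Btu/h; the reversible heat pump needs only Ẇ_hp = Q̇_H/COP = 1489 Btu/h.
Saving = 12400 − 1489 = 10910 Btu/h.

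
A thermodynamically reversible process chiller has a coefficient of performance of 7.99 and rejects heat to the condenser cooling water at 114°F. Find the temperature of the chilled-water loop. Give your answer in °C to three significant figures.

For a Carnot refrigerator COP_R = T_C/(T_H − T_C), so T_C = COP·T_H/(1 + COP).
With T_H = 318.71 K, T_C = 7.99 × 318.71/8.990 = 283.25 K.
Converting, 283.25 K = 10.10°C.

10.1 °C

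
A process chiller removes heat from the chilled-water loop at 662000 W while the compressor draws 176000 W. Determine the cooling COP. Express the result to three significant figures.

3.76

The first law gives Q̇_H = Q̇_C + Ẇ, so the three rates are Q̇_C = 662000, Q̇_H = 838000, Ẇ = 176000 W.
COP_R = Q̇_C/Ẇ = 662000/176000 = 3.761.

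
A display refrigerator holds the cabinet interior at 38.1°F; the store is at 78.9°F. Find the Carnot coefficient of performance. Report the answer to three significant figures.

In absolute terms T_C = 276.54 K and T_H = 299.21 K, so ΔT = 22.67 K.
For a reversible cycle, COP_Carnot = T_C/ΔT = 276.54/22.67 = 12.20.

12.2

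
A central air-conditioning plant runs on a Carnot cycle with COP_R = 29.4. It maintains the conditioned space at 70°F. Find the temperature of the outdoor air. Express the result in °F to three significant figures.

COP_R = T_C/(T_H − T_C) gives T_H − T_C = T_C/COP.
With T_C = 294.26 K, T_H = 294.26 × (1 + 1/29.4) = 304.27 K.
Converting, 304.27 K = 88.02°F.

88.0 °F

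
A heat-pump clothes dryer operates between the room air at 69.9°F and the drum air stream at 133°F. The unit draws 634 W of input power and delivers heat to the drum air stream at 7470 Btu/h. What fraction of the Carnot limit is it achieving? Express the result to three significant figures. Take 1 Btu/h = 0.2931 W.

0.368

Converting, Q̇_H = 7470 Btu/h = 2189 W, so COP_actual = Q̇_H/Ẇ = 2189/634.0 = 3.453.
In absolute terms T_C = 294.21 K and T_H = 329.26 K, so ΔT = 35.06 K.
COP_Carnot = T_H/ΔT = 329.26/35.06 = 9.393.
η_II = COP_actual/COP_Carnot = 3.453/9.393 = 0.3677.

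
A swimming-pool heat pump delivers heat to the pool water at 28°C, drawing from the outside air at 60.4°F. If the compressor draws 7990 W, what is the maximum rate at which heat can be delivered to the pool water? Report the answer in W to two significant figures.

200000 W

In absolute terms T_C = 288.93 K and T_H = 301.15 K, so ΔT = 12.22 K.
COP_Carnot = T_H/ΔT = 301.15/12.22 = 24.64.
Q̇_max = COP_Carnot × Ẇ = 24.64 × 7990 W = 196900 W.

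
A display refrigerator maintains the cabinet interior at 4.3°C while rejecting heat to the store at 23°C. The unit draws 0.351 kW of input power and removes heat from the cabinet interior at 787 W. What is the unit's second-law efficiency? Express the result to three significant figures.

Converting, Q̇_C = 787.0 W = 0.7870 kW, so COP_actual = Q̇_C/Ẇ = 0.7870/0.3510 = 2.242.
In absolute terms T_C = 277.45 K and T_H = 296.15 K, so ΔT = 18.70 K.
COP_Carnot = T_C/ΔT = 277.45/18.70 = 14.84.
η_II = COP_actual/COP_Carnot = 2.242/14.84 = 0.1511.

0.151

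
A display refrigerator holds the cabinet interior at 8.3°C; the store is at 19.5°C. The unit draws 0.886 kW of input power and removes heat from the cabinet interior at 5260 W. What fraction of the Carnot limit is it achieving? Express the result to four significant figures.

Converting, Q̇_C = 5260 W = 5.260 kW, so COP_actual = Q̇_C/Ẇ = 5.260/0.8860 = 5.937.
In absolute terms T_C = 281.45 K and T_H = 292.65 K, so ΔT = 11.20 K.
COP_Carnot = T_C/ΔT = 281.45/11.20 = 25.13.
η_II = COP_actual/COP_Carnot = 5.937/25.13 = 0.2362.

0.2362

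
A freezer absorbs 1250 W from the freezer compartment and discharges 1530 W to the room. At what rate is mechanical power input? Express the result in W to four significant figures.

280.0 W

For a cyclic device the first law requires Q̇_H = Q̇_C + Ẇ.
Ẇ = Q̇_H − Q̇_C = 280.0 W.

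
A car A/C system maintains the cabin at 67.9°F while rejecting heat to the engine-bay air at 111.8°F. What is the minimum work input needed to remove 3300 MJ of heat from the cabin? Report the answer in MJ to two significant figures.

270 MJ

In absolute terms T_C = 293.09 K and T_H = 317.48 K, so ΔT = 24.39 K.
The reversible limit is COP_R = T_C/ΔT = 12.02, so W_min = Q_C/COP = Q_C·ΔT/T_C.
W_min = 3300 × 24.39/293.09 = 274.6 MJ.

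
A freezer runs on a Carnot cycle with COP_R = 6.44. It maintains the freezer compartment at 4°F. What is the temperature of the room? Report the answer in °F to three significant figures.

COP_R = T_C/(T_H − T_C) gives T_H − T_C = T_C/COP.
With T_C = 257.59 K, T_H = 257.59 × (1 + 1/6.44) = 297.59 K.
Converting, 297.59 K = 76.00°F.

76.0 °F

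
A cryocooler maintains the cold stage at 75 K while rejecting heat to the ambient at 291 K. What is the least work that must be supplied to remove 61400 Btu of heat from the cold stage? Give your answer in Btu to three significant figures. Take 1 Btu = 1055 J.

177000 Btu

The reservoir spacing is ΔT = 291 − 75 = 216.0 K.
The reversible limit is COP_R = T_C/ΔT = 0.3472, so W_min = Q_C/COP = Q_C·ΔT/T_C.
W_min = 61400 × 216.0/75.00 = 176800 Btu.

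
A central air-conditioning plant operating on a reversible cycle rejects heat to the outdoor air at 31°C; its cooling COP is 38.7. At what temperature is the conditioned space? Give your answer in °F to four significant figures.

74.01 °F

For a Carnot refrigerator COP_R = T_C/(T_H − T_C), so T_C = COP·T_H/(1 + COP).
With T_H = 304.15 K, T_C = 38.7 × 304.15/39.70 = 296.49 K.
Converting, 296.49 K = 74.01°F.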